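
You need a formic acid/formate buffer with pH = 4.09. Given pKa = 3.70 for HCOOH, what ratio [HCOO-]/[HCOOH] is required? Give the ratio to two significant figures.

pH = pKa + log(r) ⇒ log(r) = 4.09 − 3.70 = +0.39
r = [HCOO-]/[HCOOH] = 10^(+0.39) = 2.45

ratio = 2.5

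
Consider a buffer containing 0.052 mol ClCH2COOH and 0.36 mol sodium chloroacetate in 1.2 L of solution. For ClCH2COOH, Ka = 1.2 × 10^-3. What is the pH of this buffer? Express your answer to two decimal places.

pKa = −log(1.2 × 10^-3) = 2.921
Henderson–Hasselbalch: pH = pKa + log([ClCH2COO-]/[ClCH2COOH]) = 2.921 + log(0.36/0.052)
pH = 2.921 + (+0.840) = 3.76

pH = 3.76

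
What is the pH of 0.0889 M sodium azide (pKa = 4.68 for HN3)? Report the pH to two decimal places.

N3- is the conjugate base of the weak acid HN3.
Ka = 10^(−4.68) = 2.09 × 10^-5
Kb = Kw/Ka = 1.0×10^-14 / 2.09 × 10^-5 = 4.78 × 10^-10
Kb = x²/(0.0889 − x) = 4.78 × 10^-10
Assume x ≪ 0.0889: x ≈ √(4.78 × 10^-10 × 0.0889) = 6.52 × 10^-6 M
Check: 0.0073% ionized — well under 5%, approximation valid.
pOH = 5.19, so pH = 14.00 − pOH = 8.81

pH = 8.81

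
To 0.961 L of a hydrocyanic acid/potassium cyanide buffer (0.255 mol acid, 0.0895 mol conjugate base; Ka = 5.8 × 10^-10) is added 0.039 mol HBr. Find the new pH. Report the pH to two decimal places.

pH = 8.47

After neutralization: n(HCN) = 0.294 mol, n(CN-) = 0.0505 mol.
pKa = −log(5.8 × 10^-10) = 9.237
pH = pKa + log(n_CN-/n_HCN) = 9.237 + log(0.0505/0.294) = 9.237 + (-0.765)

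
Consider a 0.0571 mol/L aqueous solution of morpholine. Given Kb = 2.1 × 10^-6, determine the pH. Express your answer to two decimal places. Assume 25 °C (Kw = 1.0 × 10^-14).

C4H8ONH + H2O ⇌ C4H8ONH2+ + OH-
From the ICE table, Kb = [OH-]²/(0.0571 − [OH-]) = 2.1 × 10^-6.
Since Kb ≪ C₀, [OH-] ≈ √(Kb·C₀) = 3.46 × 10^-4 M.
([OH-]/C₀ = 0.61% < 5%, so the approximation holds.)
pOH = 3.46, so pH = 14.00 − pOH = 10.54

pH = 10.54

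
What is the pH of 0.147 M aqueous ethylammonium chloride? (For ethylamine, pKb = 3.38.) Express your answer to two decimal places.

pH = 5.73

C2H5NH3+ is the conjugate acid of the weak base C2H5NH2.
Kb = 10^(−3.38) = 4.17 × 10^-4
Ka = Kw/Kb = 1.0×10^-14 / 4.17 × 10^-4 = 2.40 × 10^-11
Ka = x²/(0.147 − x) = 2.40 × 10^-11
Neglecting x in the denominator: x = √(2.40 × 10^-11 × 0.147) = 1.88 × 10^-6 M
pH = −log(1.88 × 10^-6) = 5.73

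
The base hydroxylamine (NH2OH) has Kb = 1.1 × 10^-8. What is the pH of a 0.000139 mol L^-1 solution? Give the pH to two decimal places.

pH = 8.09

NH2OH + H2O ⇌ NH3OH+ + OH-
From the ICE table, Kb = x²/(0.000139 − x) = 1.1 × 10^-8.
Neglecting x in the denominator: x = √(1.1 × 10^-8 × 0.000139) = 1.24 × 10^-6 M
pOH = −log(1.24 × 10^-6) = 5.91; pH = 14.00 − 5.91 = 8.09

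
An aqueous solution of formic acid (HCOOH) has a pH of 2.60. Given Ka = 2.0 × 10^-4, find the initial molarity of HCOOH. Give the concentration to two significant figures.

[H+] = 10^(-2.60) = 2.51 × 10^-3 M = x
Ka = x²/(C₀ − x) ⇒ C₀ = x + x²/Ka
C₀ = 2.51 × 10^-3 + (2.51 × 10^-3)²/(2.0 × 10^-4) = 3.40 × 10^-2 M

C₀ = 3.4 × 10^-2 M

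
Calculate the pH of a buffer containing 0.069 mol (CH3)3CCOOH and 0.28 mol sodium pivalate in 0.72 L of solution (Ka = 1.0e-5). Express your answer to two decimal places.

pKa = −log(1.0 × 10^-5) = 5.000
Using pH = pKa + log([base]/[acid]) with [base]/[acid] = 0.28/0.069:
pH = 5.000 + (+0.608) = 5.61

pH = 5.61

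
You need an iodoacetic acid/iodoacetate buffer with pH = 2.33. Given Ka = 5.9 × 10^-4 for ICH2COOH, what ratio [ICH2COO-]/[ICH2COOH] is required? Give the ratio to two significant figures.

pKa = -log(5.9 × 10^-4) = 3.229
pH = pKa + log(r) ⇒ log(r) = 2.33 − 3.229 = -0.899
r = [ICH2COO-]/[ICH2COOH] = 10^(-0.899) = 0.126

ratio = 0.13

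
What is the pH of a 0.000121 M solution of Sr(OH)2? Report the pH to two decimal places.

pH = 10.38

Sr(OH)2 is a strong base (each formula unit releases 2 OH-); [OH-] = 0.000242 M.
pOH = -log(0.000242) = 3.62
pH = 14.00 - 3.62 = 10.38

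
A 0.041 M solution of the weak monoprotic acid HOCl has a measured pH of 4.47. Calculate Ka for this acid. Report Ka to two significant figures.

Ka = 2.8 × 10^-8

[H+] = 10^(-4.47) = 3.39 × 10^-5 M
At equilibrium [HA] = 0.041 − 3.39 × 10^-5 = 4.10 × 10^-2 M
Ka = [H+][A-]/[HA] = (3.39 × 10^-5)² / 4.10 × 10^-2 = 2.8 × 10^-8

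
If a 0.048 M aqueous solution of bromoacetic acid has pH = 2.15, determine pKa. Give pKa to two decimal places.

[H+] = 10^(-2.15) = 7.08 × 10^-3 M
At equilibrium [HA] = 0.048 − 7.08 × 10^-3 = 4.09 × 10^-2 M
Ka = [H+][A-]/[HA] = (7.08 × 10^-3)² / 4.09 × 10^-2 = 1.23 × 10^-3
pKa = -log(1.23 × 10^-3) = 2.91

pKa = 2.91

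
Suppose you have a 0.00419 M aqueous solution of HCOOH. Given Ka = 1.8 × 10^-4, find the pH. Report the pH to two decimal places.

pH = 3.11

HCOOH ⇌ HCOO- + H+
From the ICE table, Ka = [H+]²/(0.00419 − [H+]) = 1.8 × 10^-4.
[H+] is not negligible relative to C₀; solve [H+]² + 0.00018·[H+] − 7.54e-07 = 0.
[H+] = (−Ka + √(Ka² + 4·Ka·C₀))/2 = 7.83 × 10^-4 M
pH = −log[H+] = −log(7.83 × 10^-4) = 3.11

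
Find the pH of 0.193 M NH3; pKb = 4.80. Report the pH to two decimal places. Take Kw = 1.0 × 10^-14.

pH = 11.24

NH3 + H2O ⇌ NH4+ + OH-
Kb = 10^(−4.80) = 1.58 × 10^-5
Kb = x²/(0.193 − x) = 1.58 × 10^-5
Assume x ≪ 0.193: x ≈ √(1.58 × 10^-5 × 0.193) = 1.75 × 10^-3 M
Check: 0.9% ionized — well under 5%, approximation valid.
pOH = 2.76, so pH = 14.00 − pOH = 11.24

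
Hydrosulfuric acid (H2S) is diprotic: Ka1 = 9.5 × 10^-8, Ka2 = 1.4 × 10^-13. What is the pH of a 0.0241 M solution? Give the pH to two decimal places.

Since Ka1 ≫ Ka2, the first ionization dominates [H+].
Ka1 = x²/(0.0241 − x) = 9.5 × 10^-8
x ≈ √(9.5 × 10^-8 × 0.0241) = 4.78 × 10^-5 M
pH = −log(4.78 × 10^-5) = 4.32

pH = 4.32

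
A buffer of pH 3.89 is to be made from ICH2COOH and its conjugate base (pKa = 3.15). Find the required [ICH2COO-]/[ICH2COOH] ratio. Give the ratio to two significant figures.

ratio = 5.5

pH = pKa + log(r) ⇒ log(r) = 3.89 − 3.15 = +0.74
r = [ICH2COO-]/[ICH2COOH] = 10^(+0.74) = 5.5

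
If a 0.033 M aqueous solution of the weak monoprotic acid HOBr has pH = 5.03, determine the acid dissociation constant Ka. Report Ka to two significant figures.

[H+] = 10^(-5.03) = 9.33 × 10^-6 M
At equilibrium [HA] = 0.033 − 9.33 × 10^-6 = 3.30 × 10^-2 M
Ka = [H+][A-]/[HA] = (9.33 × 10^-6)² / 3.30 × 10^-2 = 2.6 × 10^-9

Ka = 2.6 × 10^-9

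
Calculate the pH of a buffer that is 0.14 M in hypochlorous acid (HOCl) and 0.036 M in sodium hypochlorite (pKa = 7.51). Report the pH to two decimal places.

pH = pKa + log([A⁻]/[HA]) = 7.51 + log(0.036/0.14)
pH = 7.51 + (-0.590) = 6.92

pH = 6.92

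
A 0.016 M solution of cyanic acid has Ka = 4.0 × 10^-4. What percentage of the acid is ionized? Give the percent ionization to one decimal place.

HOCN ⇌ OCN- + H+; let x = [H+] at equilibrium.
Solve x² + 0.0004x − 6.4e-06 = 0 → x = 2.34 × 10^-3 M
% ionization = x/C₀ × 100% = 2.34 × 10^-3/0.016 × 100% = 14.6%

14.6%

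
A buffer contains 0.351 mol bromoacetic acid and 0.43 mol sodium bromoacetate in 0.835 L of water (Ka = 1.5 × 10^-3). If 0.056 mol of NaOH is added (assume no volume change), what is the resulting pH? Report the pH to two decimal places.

After neutralization: n(BrCH2COOH) = 0.295 mol, n(BrCH2COO-) = 0.486 mol.
pKa = −log(1.5 × 10^-3) = 2.824
pH = pKa + log([A⁻]/[HA]) = 2.824 + log(0.486/0.295) = 2.824 +0.217

pH = 3.04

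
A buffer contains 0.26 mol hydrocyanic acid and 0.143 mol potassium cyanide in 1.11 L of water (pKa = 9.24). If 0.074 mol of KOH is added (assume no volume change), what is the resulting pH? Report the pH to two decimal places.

pH = 9.31

OH- converts HCN to CN-: HCN → 0.186 mol, CN- → 0.217 mol.
Henderson–Hasselbalch with mole ratio 0.217/0.186: pH = 9.24 + (+0.067)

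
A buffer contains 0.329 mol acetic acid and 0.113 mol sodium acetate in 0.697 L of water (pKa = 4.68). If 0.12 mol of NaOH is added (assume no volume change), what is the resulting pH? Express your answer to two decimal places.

pH = 4.73

OH- converts CH3COOH to CH3COO-: CH3COOH → 0.209 mol, CH3COO- → 0.233 mol.
pH = pKa + log([A⁻]/[HA]) = 4.68 + log(0.233/0.209) = 4.68 +0.047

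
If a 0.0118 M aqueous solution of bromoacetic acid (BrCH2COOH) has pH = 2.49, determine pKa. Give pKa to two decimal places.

pKa = 2.91

[H+] = 10^(-2.49) = 3.24 × 10^-3 M
At equilibrium [HA] = 0.0118 − 3.24 × 10^-3 = 8.56 × 10^-3 M
Ka = [H+][A-]/[HA] = (3.24 × 10^-3)² / 8.56 × 10^-3 = 1.23 × 10^-3
pKa = -log(1.23 × 10^-3) = 2.91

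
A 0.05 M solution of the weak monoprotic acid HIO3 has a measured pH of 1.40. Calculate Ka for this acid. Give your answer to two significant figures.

[H+] = 10^(-1.40) = 3.98 × 10^-2 M
At equilibrium [HA] = 0.05 − 3.98 × 10^-2 = 1.02 × 10^-2 M
Ka = [H+][A-]/[HA] = (3.98 × 10^-2)² / 1.02 × 10^-2 = 1.6 × 10^-1

Ka = 1.6 × 10^-1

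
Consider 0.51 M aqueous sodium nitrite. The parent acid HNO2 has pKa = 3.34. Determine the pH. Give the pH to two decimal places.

pH = 8.52

NO2- is the conjugate base of the weak acid HNO2.
Ka = 10^(−3.34) = 4.57 × 10^-4
Kb = Kw/Ka = 1.0×10^-14 / 4.57 × 10^-4 = 2.19 × 10^-11
Kb = x²/(0.51 − x) = 2.19 × 10^-11
Neglecting x in the denominator: x = √(2.19 × 10^-11 × 0.51) = 3.34 × 10^-6 M
pOH = −log(3.34 × 10^-6) = 5.48; pH = 14.00 − 5.48 = 8.52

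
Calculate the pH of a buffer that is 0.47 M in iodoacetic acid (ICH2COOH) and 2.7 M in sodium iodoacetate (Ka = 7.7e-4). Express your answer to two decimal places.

pKa = −log(7.7 × 10^-4) = 3.114
pH = pKa + log([A⁻]/[HA]) = 3.114 + log(2.7/0.47)
pH = 3.114 + (+0.759) = 3.87

pH = 3.87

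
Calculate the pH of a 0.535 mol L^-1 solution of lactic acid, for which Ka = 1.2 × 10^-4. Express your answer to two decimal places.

CH3CH(OH)COOH ⇌ CH3CH(OH)COO- + H+
Let x = [H+] at equilibrium. Ka = x²/(0.535 − x).
Assume x ≪ 0.535: x ≈ √(1.2 × 10^-4 × 0.535) = 8.01 × 10^-3 M
Check: 1.5% ionized — well under 5%, approximation valid.
pH = −log[H+] = −log(8.01 × 10^-3) = 2.10

pH = 2.10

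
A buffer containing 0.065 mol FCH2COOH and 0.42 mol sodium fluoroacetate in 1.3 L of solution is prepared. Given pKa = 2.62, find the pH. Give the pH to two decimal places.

pH = 3.43

Henderson–Hasselbalch: pH = pKa + log([FCH2COO-]/[FCH2COOH]) = 2.62 + log(0.42/0.065)
pH = 2.62 + (+0.810) = 3.43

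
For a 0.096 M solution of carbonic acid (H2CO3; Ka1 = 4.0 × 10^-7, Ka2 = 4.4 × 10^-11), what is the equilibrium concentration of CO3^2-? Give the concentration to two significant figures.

First ionization gives [H+] ≈ [HCO3-] = 1.96 × 10^-4 M.
Second step: Ka2 = [H+][CO3^2-]/[HCO3-] ≈ [CO3^2-] (since [H+] ≈ [HCO3-]).
So [CO3^2-] ≈ Ka2.

4.4 × 10^-11 M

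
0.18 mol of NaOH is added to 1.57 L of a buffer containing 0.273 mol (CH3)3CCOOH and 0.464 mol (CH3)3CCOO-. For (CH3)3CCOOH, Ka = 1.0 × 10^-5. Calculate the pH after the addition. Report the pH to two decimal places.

After neutralization: n((CH3)3CCOOH) = 0.093 mol, n((CH3)3CCOO-) = 0.644 mol.
pKa = −log(1.0 × 10^-5) = 5.000
pH = pKa + log([A⁻]/[HA]) = 5.000 + log(0.644/0.093) = 5.000 +0.840

pH = 5.84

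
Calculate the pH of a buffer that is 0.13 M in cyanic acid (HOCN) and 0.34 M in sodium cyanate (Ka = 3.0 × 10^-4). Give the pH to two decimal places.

pKa = −log(3.0 × 10^-4) = 3.523
Using pH = pKa + log([base]/[acid]) with [base]/[acid] = 0.34/0.13:
pH = 3.523 + (+0.418) = 3.94

pH = 3.94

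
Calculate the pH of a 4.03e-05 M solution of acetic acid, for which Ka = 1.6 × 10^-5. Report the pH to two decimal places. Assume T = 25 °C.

pH = 4.73

CH3COOH ⇌ CH3COO- + H+
From the ICE table, Ka = [H+]²/(4.03e-05 − [H+]) = 1.6 × 10^-5.
[H+] is not negligible relative to C₀; solve [H+]² + 1.6e-05·[H+] − 6.45e-10 = 0.
[H+] = (−Ka + √(Ka² + 4·Ka·C₀))/2 = 1.86 × 10^-5 M
pH = −log[H+] = −log(1.86 × 10^-5) = 4.73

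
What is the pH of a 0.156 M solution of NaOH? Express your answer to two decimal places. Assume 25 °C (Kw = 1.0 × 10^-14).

pH = 13.19

NaOH is a strong base; [OH-] = 0.156 M.
pOH = -log(0.156) = 0.81
pH = 14.00 - 0.81 = 13.19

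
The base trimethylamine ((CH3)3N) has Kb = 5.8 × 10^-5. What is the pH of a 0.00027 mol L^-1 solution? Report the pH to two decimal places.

(CH3)3N + H2O ⇌ (CH3)3NH+ + OH-
Kb = x²/(0.00027 − x) = 5.8 × 10^-5
The 5% rule fails; solving x² + Kb·x − Kb·C₀ = 0 exactly:
x = [−5.8e-05 + √(5.8e-05² + 6.26e-08)]/2 = 9.95 × 10^-5 M
pOH = 4.00, so pH = 14.00 − pOH = 10.00

pH = 10.00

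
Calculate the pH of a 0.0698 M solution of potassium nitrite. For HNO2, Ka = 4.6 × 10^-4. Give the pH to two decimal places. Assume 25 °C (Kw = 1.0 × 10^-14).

NO2- is the conjugate base of the weak acid HNO2.
Kb = Kw/Ka = 1.0×10^-14 / 4.6 × 10^-4 = 2.17 × 10^-11
From the ICE table, Kb = [OH-]²/(0.0698 − [OH-]) = 2.17 × 10^-11.
Neglecting [OH-] in the denominator: [OH-] = √(2.17 × 10^-11 × 0.0698) = 1.23 × 10^-6 M
([OH-]/C₀ = 0.0018% < 5%, so the approximation holds.)
pOH = −log(1.23 × 10^-6) = 5.91; pH = 14.00 − 5.91 = 8.09

pH = 8.09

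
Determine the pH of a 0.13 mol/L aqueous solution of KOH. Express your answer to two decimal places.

pH = 13.11

KOH is a strong base; [OH-] = 0.13 M.
pOH = -log(0.13) = 0.89
pH = 14.00 - 0.89 = 13.11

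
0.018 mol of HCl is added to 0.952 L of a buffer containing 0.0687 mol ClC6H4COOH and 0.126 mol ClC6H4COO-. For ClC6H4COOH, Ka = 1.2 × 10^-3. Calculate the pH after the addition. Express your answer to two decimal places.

Added H+ converts ClC6H4COO- to ClC6H4COOH: ClC6H4COOH → 0.0867 mol, ClC6H4COO- → 0.108 mol.
pKa = −log(1.2 × 10^-3) = 2.921
pH = pKa + log(n_ClC6H4COO-/n_ClC6H4COOH) = 2.921 + log(0.108/0.0867) = 2.921 + (+0.095)

pH = 3.02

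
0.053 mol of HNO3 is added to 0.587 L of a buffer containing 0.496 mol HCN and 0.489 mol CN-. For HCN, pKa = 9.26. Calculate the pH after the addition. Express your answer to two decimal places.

Added H+ converts CN- to HCN: HCN → 0.549 mol, CN- → 0.436 mol.
Henderson–Hasselbalch with mole ratio 0.436/0.549: pH = 9.26 + (-0.100)

pH = 9.16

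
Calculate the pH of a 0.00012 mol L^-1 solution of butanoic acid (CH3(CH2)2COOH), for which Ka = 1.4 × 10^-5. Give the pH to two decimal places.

CH3(CH2)2COOH ⇌ CH3(CH2)2COO- + H+
Ka = x²/(0.00012 − x) = 1.4 × 10^-5
x is not negligible relative to C₀; solve x² + 1.4e-05·x − 1.68e-09 = 0.
x = (−Ka + √(Ka² + 4·Ka·C₀))/2 = 3.46 × 10^-5 M
pH = −log(3.46 × 10^-5) = 4.46

pH = 4.46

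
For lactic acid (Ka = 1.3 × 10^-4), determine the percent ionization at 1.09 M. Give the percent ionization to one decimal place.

1.1%

CH3CH(OH)COOH ⇌ CH3CH(OH)COO- + H+; let x = [H+] at equilibrium.
x ≈ √(Ka·C₀) = √(1.3 × 10^-4 × 1.09) = 1.19 × 10^-2 M
Fraction ionized = 1.19 × 10^-2 / 1.09 = 0.0109 → 1.1%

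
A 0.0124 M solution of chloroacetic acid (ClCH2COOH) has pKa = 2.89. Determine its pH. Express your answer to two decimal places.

ClCH2COOH ⇌ ClCH2COO- + H+
Ka = 10^(−2.89) = 1.29 × 10^-3
Ka = [H+]²/(0.0124 − [H+]) = 1.29 × 10^-3
The 5% rule fails; solving [H+]² + Ka·[H+] − Ka·C₀ = 0 exactly:
[H+] = (−Ka + √(Ka² + 4·Ka·C₀))/2 = 3.41 × 10^-3 M
pH = −log[H+] = −log(3.41 × 10^-3) = 2.47

pH = 2.47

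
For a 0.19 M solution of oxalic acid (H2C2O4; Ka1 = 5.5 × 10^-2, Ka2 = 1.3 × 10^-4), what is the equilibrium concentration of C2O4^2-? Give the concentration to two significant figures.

1.3 × 10^-4 M

First ionization gives [H+] ≈ [HC2O4-] = 7.84 × 10^-2 M.
Second step: Ka2 = [H+][C2O4^2-]/[HC2O4-] ≈ [C2O4^2-] (since [H+] ≈ [HC2O4-]).
So [C2O4^2-] ≈ Ka2.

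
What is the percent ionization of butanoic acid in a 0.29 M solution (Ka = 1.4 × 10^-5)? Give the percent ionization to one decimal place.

0.7%

CH3(CH2)2COOH ⇌ CH3(CH2)2COO- + H+; let x = [H+] at equilibrium.
x ≈ √(Ka·C₀) = √(1.4 × 10^-5 × 0.29) = 2.01 × 10^-3 M
% ionization = x/C₀ × 100% = 2.01 × 10^-3/0.29 × 100% = 0.7%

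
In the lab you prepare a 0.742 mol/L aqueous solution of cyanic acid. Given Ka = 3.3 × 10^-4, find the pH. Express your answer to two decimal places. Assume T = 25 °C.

pH = 1.81

HOCN ⇌ OCN- + H+
From the ICE table, Ka = x²/(0.742 − x) = 3.3 × 10^-4.
Neglecting x in the denominator: x = √(3.3 × 10^-4 × 0.742) = 1.56 × 10^-2 M
pH = −log(1.56 × 10^-2) = 1.81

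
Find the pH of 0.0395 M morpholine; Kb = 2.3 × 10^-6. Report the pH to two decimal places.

C4H8ONH + H2O ⇌ C4H8ONH2+ + OH-
Kb = [OH-]²/(0.0395 − [OH-]) = 2.3 × 10^-6
Neglecting [OH-] in the denominator: [OH-] = √(2.3 × 10^-6 × 0.0395) = 3.01 × 10^-4 M
Check: 0.76% ionized — well under 5%, approximation valid.
pOH = −log(3.01 × 10^-4) = 3.52; pH = 14.00 − 3.52 = 10.48

pH = 10.48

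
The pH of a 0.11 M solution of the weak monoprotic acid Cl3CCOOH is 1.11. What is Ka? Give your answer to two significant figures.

Ka = 1.9 × 10^-1

[H+] = 10^(-1.11) = 7.76 × 10^-2 M
At equilibrium [HA] = 0.11 − 7.76 × 10^-2 = 3.24 × 10^-2 M
Ka = [H+][A-]/[HA] = (7.76 × 10^-2)² / 3.24 × 10^-2 = 1.9 × 10^-1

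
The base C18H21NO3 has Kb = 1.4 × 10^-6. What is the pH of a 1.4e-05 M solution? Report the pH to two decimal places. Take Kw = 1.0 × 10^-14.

C18H21NO3 + H2O ⇌ C18H22NO3+ + OH-
Kb = [OH-]²/(1.4e-05 − [OH-]) = 1.4 × 10^-6
[OH-] is not negligible relative to C₀; solve [OH-]² + 1.4e-06·[OH-] − 1.96e-11 = 0.
[OH-] = (−Kb + √(Kb² + 4·Kb·C₀))/2 = 3.78 × 10^-6 M
pOH = −log(3.78 × 10^-6) = 5.42; pH = 14.00 − 5.42 = 8.58

pH = 8.58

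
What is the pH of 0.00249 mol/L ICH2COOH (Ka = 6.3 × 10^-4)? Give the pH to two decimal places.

ICH2COOH ⇌ ICH2COO- + H+
Let x = [H+] at equilibrium. Ka = x²/(0.00249 − x).
x is not negligible relative to C₀; solve x² + 0.00063·x − 1.57e-06 = 0.
x = [−0.00063 + √(0.00063² + 6.27e-06)]/2 = 9.76 × 10^-4 M
pH = −log(9.76 × 10^-4) = 3.01

pH = 3.01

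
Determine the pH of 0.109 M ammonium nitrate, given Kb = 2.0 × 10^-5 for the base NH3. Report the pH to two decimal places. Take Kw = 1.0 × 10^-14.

pH = 5.13

NH4+ is the conjugate acid of the weak base NH3.
Ka = Kw/Kb = 1.0×10^-14 / 2.0 × 10^-5 = 5.00 × 10^-10
Ka = [H+]²/(0.109 − [H+]) = 5.00 × 10^-10
Neglecting [H+] in the denominator: [H+] = √(5.00 × 10^-10 × 0.109) = 7.38 × 10^-6 M
pH = −log(7.38 × 10^-6) = 5.13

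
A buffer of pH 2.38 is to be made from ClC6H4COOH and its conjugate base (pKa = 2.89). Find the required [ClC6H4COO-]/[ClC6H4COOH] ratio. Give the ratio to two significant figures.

pH = pKa + log(r) ⇒ log(r) = 2.38 − 2.89 = -0.51
r = [ClC6H4COO-]/[ClC6H4COOH] = 10^(-0.51) = 0.309

ratio = 0.31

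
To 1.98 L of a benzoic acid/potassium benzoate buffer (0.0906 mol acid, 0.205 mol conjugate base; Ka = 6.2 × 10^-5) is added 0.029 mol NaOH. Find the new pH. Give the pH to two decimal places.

pH = 4.79

After neutralization: n(C6H5COOH) = 0.0616 mol, n(C6H5COO-) = 0.234 mol.
pKa = −log(6.2 × 10^-5) = 4.208
pH = pKa + log([A⁻]/[HA]) = 4.208 + log(0.234/0.0616) = 4.208 +0.580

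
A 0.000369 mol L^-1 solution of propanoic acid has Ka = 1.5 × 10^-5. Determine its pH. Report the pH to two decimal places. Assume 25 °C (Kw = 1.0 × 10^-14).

pH = 4.17

CH3CH2COOH ⇌ CH3CH2COO- + H+
Ka = [H+]²/(0.000369 − [H+]) = 1.5 × 10^-5
The 5% rule fails; solving [H+]² + Ka·[H+] − Ka·C₀ = 0 exactly:
[H+] = [−1.5e-05 + √(1.5e-05² + 2.21e-08)]/2 = 6.73 × 10^-5 M
pH = −log[H+] = −log(6.73 × 10^-5) = 4.17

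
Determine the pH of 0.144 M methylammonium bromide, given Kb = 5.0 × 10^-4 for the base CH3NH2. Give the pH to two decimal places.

CH3NH3+ is the conjugate acid of the weak base CH3NH2.
Ka = Kw/Kb = 1.0×10^-14 / 5.0 × 10^-4 = 2.00 × 10^-11
From the ICE table, Ka = [H+]²/(0.144 − [H+]) = 2.00 × 10^-11.
Assume [H+] ≪ 0.144: [H+] ≈ √(2.00 × 10^-11 × 0.144) = 1.70 × 10^-6 M
([H+]/C₀ = 0.0012% < 5%, so the approximation holds.)
pH = −log[H+] = −log(1.70 × 10^-6) = 5.77

pH = 5.77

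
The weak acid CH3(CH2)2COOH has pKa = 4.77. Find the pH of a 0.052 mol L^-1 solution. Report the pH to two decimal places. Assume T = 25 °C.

CH3(CH2)2COOH ⇌ CH3(CH2)2COO- + H+
Ka = 10^(−4.77) = 1.70 × 10^-5
From the ICE table, Ka = [H+]²/(0.052 − [H+]) = 1.70 × 10^-5.
Neglecting [H+] in the denominator: [H+] = √(1.70 × 10^-5 × 0.052) = 9.40 × 10^-4 M
pH = −log[H+] = −log(9.40 × 10^-4) = 3.03

pH = 3.03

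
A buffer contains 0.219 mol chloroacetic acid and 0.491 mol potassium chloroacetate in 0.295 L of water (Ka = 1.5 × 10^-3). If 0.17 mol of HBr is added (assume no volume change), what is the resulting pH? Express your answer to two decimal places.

pH = 2.74

After neutralization: n(ClCH2COOH) = 0.389 mol, n(ClCH2COO-) = 0.321 mol.
pKa = −log(1.5 × 10^-3) = 2.824
pH = pKa + log(n_ClCH2COO-/n_ClCH2COOH) = 2.824 + log(0.321/0.389) = 2.824 + (-0.083)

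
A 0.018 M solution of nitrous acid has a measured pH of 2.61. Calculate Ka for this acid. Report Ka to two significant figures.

[H+] = 10^(-2.61) = 2.45 × 10^-3 M
At equilibrium [HA] = 0.018 − 2.45 × 10^-3 = 1.55 × 10^-2 M
Ka = [H+][A-]/[HA] = (2.45 × 10^-3)² / 1.55 × 10^-2 = 3.9 × 10^-4

Ka = 3.9 × 10^-4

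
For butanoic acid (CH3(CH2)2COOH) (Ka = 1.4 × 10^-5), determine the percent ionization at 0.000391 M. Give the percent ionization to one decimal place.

CH3(CH2)2COOH ⇌ CH3(CH2)2COO- + H+; let x = [H+] at equilibrium.
Solve x² + 1.4e-05x − 5.47e-09 = 0 → x = 6.73 × 10^-5 M
% ionization = x/C₀ × 100% = 6.73 × 10^-5/0.000391 × 100% = 17.2%

17.2%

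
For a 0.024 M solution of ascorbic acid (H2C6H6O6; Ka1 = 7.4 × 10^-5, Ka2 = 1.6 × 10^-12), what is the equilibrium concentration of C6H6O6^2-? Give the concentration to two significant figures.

1.6 × 10^-12 M

First ionization gives [H+] ≈ [HC6H6O6-] = 1.30 × 10^-3 M.
Second step: Ka2 = [H+][C6H6O6^2-]/[HC6H6O6-] ≈ [C6H6O6^2-] (since [H+] ≈ [HC6H6O6-]).
So [C6H6O6^2-] ≈ Ka2.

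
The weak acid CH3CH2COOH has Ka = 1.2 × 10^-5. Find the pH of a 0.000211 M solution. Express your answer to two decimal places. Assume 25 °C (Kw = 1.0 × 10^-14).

pH = 4.35

CH3CH2COOH ⇌ CH3CH2COO- + H+
From the ICE table, Ka = [H+]²/(0.000211 − [H+]) = 1.2 × 10^-5.
The 5% rule fails; solving [H+]² + Ka·[H+] − Ka·C₀ = 0 exactly:
[H+] = (−Ka + √(Ka² + 4·Ka·C₀))/2 = 4.47 × 10^-5 M
pH = −log[H+] = −log(4.47 × 10^-5) = 4.35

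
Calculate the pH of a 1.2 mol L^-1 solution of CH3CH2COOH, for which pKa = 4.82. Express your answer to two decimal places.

pH = 2.37

CH3CH2COOH ⇌ CH3CH2COO- + H+
Ka = 10^(−4.82) = 1.51 × 10^-5
Ka = x²/(1.2 − x) = 1.51 × 10^-5
Assume x ≪ 1.2: x ≈ √(1.51 × 10^-5 × 1.2) = 4.26 × 10^-3 M
pH = −log[H+] = −log(4.26 × 10^-3) = 2.37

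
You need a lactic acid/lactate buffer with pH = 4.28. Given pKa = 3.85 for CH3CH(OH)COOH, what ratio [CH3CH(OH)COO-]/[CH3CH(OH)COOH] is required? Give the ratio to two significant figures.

pH = pKa + log(r) ⇒ log(r) = 4.28 − 3.85 = +0.43
r = [CH3CH(OH)COO-]/[CH3CH(OH)COOH] = 10^(+0.43) = 2.69

ratio = 2.7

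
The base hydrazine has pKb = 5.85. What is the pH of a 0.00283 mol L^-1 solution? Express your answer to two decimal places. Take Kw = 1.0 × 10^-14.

N2H4 + H2O ⇌ N2H5+ + OH-
Kb = 10^(−5.85) = 1.41 × 10^-6
From the ICE table, Kb = [OH-]²/(0.00283 − [OH-]) = 1.41 × 10^-6.
Neglecting [OH-] in the denominator: [OH-] = √(1.41 × 10^-6 × 0.00283) = 6.32 × 10^-5 M
([OH-]/C₀ = 2.2% < 5%, so the approximation holds.)
pOH = 4.20, so pH = 14.00 − pOH = 9.80

pH = 9.80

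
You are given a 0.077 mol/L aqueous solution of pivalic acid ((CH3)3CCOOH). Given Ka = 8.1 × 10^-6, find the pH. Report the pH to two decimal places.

(CH3)3CCOOH ⇌ (CH3)3CCOO- + H+
From the ICE table, Ka = x²/(0.077 − x) = 8.1 × 10^-6.
Since Ka ≪ C₀, x ≈ √(Ka·C₀) = 7.90 × 10^-4 M.
(x/C₀ = 1% < 5%, so the approximation holds.)
pH = −log(7.90 × 10^-4) = 3.10

pH = 3.10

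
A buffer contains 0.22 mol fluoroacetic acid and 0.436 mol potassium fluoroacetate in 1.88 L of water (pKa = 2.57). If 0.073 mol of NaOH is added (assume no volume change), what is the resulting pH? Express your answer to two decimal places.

pH = 3.11

OH- converts FCH2COOH to FCH2COO-: FCH2COOH → 0.147 mol, FCH2COO- → 0.509 mol.
pH = pKa + log([A⁻]/[HA]) = 2.57 + log(0.509/0.147) = 2.57 +0.539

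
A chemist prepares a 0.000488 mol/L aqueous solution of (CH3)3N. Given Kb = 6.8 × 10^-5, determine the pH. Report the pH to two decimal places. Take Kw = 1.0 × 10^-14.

(CH3)3N + H2O ⇌ (CH3)3NH+ + OH-
Kb = [OH-]²/(0.000488 − [OH-]) = 6.8 × 10^-5
[OH-] is not negligible relative to C₀; solve [OH-]² + 6.8e-05·[OH-] − 3.32e-08 = 0.
[OH-] = [−6.8e-05 + √(6.8e-05² + 1.33e-07)]/2 = 1.51 × 10^-4 M
pOH = 3.82, so pH = 14.00 − pOH = 10.18

pH = 10.18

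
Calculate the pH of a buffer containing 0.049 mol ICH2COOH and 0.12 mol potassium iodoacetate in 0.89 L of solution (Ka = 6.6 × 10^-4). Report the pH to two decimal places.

pH = 3.57

pKa = −log(6.6 × 10^-4) = 3.180
pH = pKa + log([A⁻]/[HA]) = 3.180 + log(0.12/0.049)
pH = 3.180 + (+0.389) = 3.57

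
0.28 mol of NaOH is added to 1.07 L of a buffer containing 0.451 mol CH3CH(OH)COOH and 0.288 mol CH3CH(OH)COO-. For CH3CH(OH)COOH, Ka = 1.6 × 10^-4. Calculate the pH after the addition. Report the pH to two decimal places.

After neutralization: n(CH3CH(OH)COOH) = 0.171 mol, n(CH3CH(OH)COO-) = 0.568 mol.
pKa = −log(1.6 × 10^-4) = 3.796
Henderson–Hasselbalch with mole ratio 0.568/0.171: pH = 3.796 + (+0.521)

pH = 4.32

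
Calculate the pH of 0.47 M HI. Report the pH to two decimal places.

HI is a strong acid and dissociates completely, so [H+] = 0.47 M.
pH = -log(0.47) = 0.33

pH = 0.33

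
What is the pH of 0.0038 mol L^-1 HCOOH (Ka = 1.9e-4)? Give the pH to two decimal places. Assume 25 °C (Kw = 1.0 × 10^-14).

pH = 3.12

HCOOH ⇌ HCOO- + H+
From the ICE table, Ka = x²/(0.0038 − x) = 1.9 × 10^-4.
x is not negligible relative to C₀; solve x² + 0.00019·x − 7.22e-07 = 0.
x = [−0.00019 + √(0.00019² + 2.89e-06)]/2 = 7.60 × 10^-4 M
pH = −log[H+] = −log(7.60 × 10^-4) = 3.12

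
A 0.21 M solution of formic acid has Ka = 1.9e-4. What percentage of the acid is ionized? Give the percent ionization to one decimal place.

HCOOH ⇌ HCOO- + H+; let x = [H+] at equilibrium.
x ≈ √(Ka·C₀) = √(1.9 × 10^-4 × 0.21) = 6.32 × 10^-3 M
Fraction ionized = 6.32 × 10^-3 / 0.21 = 0.0301 → 3.0%

3.0%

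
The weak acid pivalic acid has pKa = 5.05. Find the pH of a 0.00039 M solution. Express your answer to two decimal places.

(CH3)3CCOOH ⇌ (CH3)3CCOO- + H+
Ka = 10^(−5.05) = 8.91 × 10^-6
Ka = [H+]²/(0.00039 − [H+]) = 8.91 × 10^-6
[H+] is not negligible relative to C₀; solve [H+]² + 8.91e-06·[H+] − 3.47e-09 = 0.
[H+] = [−8.91e-06 + √(8.91e-06² + 1.39e-08)]/2 = 5.47 × 10^-5 M
pH = −log[H+] = −log(5.47 × 10^-5) = 4.26

pH = 4.26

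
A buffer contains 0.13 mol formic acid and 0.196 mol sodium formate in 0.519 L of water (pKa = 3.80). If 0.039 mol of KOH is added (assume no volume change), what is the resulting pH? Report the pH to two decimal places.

pH = 4.21

After neutralization: n(HCOOH) = 0.091 mol, n(HCOO-) = 0.235 mol.
pH = pKa + log([A⁻]/[HA]) = 3.80 + log(0.235/0.091) = 3.80 +0.412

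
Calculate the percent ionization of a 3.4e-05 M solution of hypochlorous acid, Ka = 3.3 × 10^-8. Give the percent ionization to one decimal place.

HOCl ⇌ OCl- + H+; let x = [H+] at equilibrium.
x ≈ √(Ka·C₀) = √(3.3 × 10^-8 × 3.4e-05) = 1.06 × 10^-6 M
Fraction ionized = 1.06 × 10^-6 / 3.4e-05 = 0.0312 → 3.1%

3.1%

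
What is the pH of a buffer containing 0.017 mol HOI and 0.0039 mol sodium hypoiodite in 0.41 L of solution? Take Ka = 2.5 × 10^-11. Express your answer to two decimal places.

pKa = −log(2.5 × 10^-11) = 10.602
Henderson–Hasselbalch: pH = pKa + log([OI-]/[HOI]) = 10.602 + log(0.0039/0.017)
pH = 10.602 + (-0.639) = 9.96

pH = 9.96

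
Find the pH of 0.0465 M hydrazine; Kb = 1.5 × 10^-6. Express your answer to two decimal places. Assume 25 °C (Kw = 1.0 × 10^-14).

pH = 10.42

N2H4 + H2O ⇌ N2H5+ + OH-
Let x = [OH-] at equilibrium. Kb = x²/(0.0465 − x).
Since Kb ≪ C₀, x ≈ √(Kb·C₀) = 2.64 × 10^-4 M.
Check: 0.57% ionized — well under 5%, approximation valid.
pOH = 3.58, so pH = 14.00 − pOH = 10.42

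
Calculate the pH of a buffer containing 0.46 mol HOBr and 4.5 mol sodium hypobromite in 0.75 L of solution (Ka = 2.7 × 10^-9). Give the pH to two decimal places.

pKa = −log(2.7 × 10^-9) = 8.569
Henderson–Hasselbalch: pH = pKa + log([OBr-]/[HOBr]) = 8.569 + log(4.5/0.46)
pH = 8.569 + (+0.990) = 9.56

pH = 9.56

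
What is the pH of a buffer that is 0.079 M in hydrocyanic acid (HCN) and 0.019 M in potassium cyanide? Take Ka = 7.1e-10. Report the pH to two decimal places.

pH = 8.53

pKa = −log(7.1 × 10^-10) = 9.149
pH = pKa + log([A⁻]/[HA]) = 9.149 + log(0.019/0.079)
pH = 9.149 + (-0.619) = 8.53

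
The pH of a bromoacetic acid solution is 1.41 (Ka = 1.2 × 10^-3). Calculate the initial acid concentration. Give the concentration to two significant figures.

C₀ = 1.3 M

[H+] = 10^(-1.41) = 3.89 × 10^-2 M = x
Ka = x²/(C₀ − x) ⇒ C₀ = x + x²/Ka
C₀ = 3.89 × 10^-2 + (3.89 × 10^-2)²/(1.2 × 10^-3) = 1.30 M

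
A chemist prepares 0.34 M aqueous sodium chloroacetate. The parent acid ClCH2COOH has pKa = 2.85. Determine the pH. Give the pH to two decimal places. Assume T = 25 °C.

pH = 8.19

ClCH2COO- is the conjugate base of the weak acid ClCH2COOH.
Ka = 10^(−2.85) = 1.41 × 10^-3
Kb = Kw/Ka = 1.0×10^-14 / 1.41 × 10^-3 = 7.09 × 10^-12
Kb = [OH-]²/(0.34 − [OH-]) = 7.09 × 10^-12
Since Kb ≪ C₀, [OH-] ≈ √(Kb·C₀) = 1.55 × 10^-6 M.
Check: 0.00046% ionized — well under 5%, approximation valid.
pOH = 5.81, so pH = 14.00 − pOH = 8.19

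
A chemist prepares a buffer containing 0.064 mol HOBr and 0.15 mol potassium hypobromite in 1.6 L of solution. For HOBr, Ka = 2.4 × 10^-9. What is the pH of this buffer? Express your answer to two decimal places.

pH = 8.99

pKa = −log(2.4 × 10^-9) = 8.620
Henderson–Hasselbalch: pH = pKa + log([OBr-]/[HOBr]) = 8.620 + log(0.15/0.064)
pH = 8.620 + (+0.370) = 8.99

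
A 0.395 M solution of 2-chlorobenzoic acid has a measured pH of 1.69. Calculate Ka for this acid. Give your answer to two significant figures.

[H+] = 10^(-1.69) = 2.04 × 10^-2 M
At equilibrium [HA] = 0.395 − 2.04 × 10^-2 = 3.75 × 10^-1 M
Ka = [H+][A-]/[HA] = (2.04 × 10^-2)² / 3.75 × 10^-1 = 1.1 × 10^-3

Ka = 1.1 × 10^-3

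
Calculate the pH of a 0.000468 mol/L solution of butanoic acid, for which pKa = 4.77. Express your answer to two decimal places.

pH = 4.09

CH3(CH2)2COOH ⇌ CH3(CH2)2COO- + H+
Ka = 10^(−4.77) = 1.70 × 10^-5
From the ICE table, Ka = [H+]²/(0.000468 − [H+]) = 1.70 × 10^-5.
Here C₀/Ka ≈ 27.5, so the small-[H+] approximation fails. Use the quadratic:
[H+] = [−1.7e-05 + √(1.7e-05² + 3.18e-08)]/2 = 8.11 × 10^-5 M
pH = −log(8.11 × 10^-5) = 4.09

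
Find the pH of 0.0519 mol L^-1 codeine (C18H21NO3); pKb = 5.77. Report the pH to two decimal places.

pH = 10.47

C18H21NO3 + H2O ⇌ C18H22NO3+ + OH-
Kb = 10^(−5.77) = 1.70 × 10^-6
Kb = x²/(0.0519 − x) = 1.70 × 10^-6
Assume x ≪ 0.0519: x ≈ √(1.70 × 10^-6 × 0.0519) = 2.97 × 10^-4 M
Check: 0.57% ionized — well under 5%, approximation valid.
pOH = 3.53, so pH = 14.00 − pOH = 10.47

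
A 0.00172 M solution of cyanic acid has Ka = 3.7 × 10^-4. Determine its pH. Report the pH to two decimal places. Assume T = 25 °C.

pH = 3.20

HOCN ⇌ OCN- + H+
From the ICE table, Ka = [H+]²/(0.00172 − [H+]) = 3.7 × 10^-4.
[H+] is not negligible relative to C₀; solve [H+]² + 0.00037·[H+] − 6.36e-07 = 0.
[H+] = (−Ka + √(Ka² + 4·Ka·C₀))/2 = 6.34 × 10^-4 M
pH = −log[H+] = −log(6.34 × 10^-4) = 3.20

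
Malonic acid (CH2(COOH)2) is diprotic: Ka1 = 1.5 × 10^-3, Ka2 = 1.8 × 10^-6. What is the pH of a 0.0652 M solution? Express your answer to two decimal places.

Since Ka1 ≫ Ka2, the first ionization dominates [H+].
Ka1 = x²/(0.0652 − x) = 1.5 × 10^-3
Solving the quadratic: x = (−Ka1 + √(Ka1² + 4·Ka1·C₀))/2 = 9.17 × 10^-3 M
pH = −log(9.17 × 10^-3) = 2.04

pH = 2.04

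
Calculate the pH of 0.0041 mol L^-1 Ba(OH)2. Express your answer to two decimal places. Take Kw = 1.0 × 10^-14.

Ba(OH)2 is a strong base (each formula unit releases 2 OH-); [OH-] = 0.0082 M.
pOH = -log(0.0082) = 2.09
pH = 14.00 - 2.09 = 11.91

pH = 11.91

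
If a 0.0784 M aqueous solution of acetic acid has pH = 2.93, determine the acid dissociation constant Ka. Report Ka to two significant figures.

Ka = 1.8 × 10^-5

[H+] = 10^(-2.93) = 1.17 × 10^-3 M
At equilibrium [HA] = 0.0784 − 1.17 × 10^-3 = 7.72 × 10^-2 M
Ka = [H+][A-]/[HA] = (1.17 × 10^-3)² / 7.72 × 10^-2 = 1.8 × 10^-5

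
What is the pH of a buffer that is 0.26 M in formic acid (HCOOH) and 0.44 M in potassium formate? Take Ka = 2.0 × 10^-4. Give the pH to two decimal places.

pKa = −log(2.0 × 10^-4) = 3.699
Henderson–Hasselbalch: pH = pKa + log([HCOO-]/[HCOOH]) = 3.699 + log(0.44/0.26)
pH = 3.699 + (+0.228) = 3.93

pH = 3.93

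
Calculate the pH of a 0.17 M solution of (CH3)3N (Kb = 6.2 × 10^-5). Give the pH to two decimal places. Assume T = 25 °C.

pH = 11.51

(CH3)3N + H2O ⇌ (CH3)3NH+ + OH-
Let x = [OH-] at equilibrium. Kb = x²/(0.17 − x).
Neglecting x in the denominator: x = √(6.2 × 10^-5 × 0.17) = 3.25 × 10^-3 M
(x/C₀ = 1.9% < 5%, so the approximation holds.)
pOH = −log(3.25 × 10^-3) = 2.49; pH = 14.00 − 2.49 = 11.51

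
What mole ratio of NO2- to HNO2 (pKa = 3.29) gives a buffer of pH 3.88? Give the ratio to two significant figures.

pH = pKa + log(r) ⇒ log(r) = 3.88 − 3.29 = +0.59
r = [NO2-]/[HNO2] = 10^(+0.59) = 3.89

ratio = 3.9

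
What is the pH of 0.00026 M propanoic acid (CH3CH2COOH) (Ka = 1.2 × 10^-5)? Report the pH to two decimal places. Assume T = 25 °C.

pH = 4.30

CH3CH2COOH ⇌ CH3CH2COO- + H+
Let x = [H+] at equilibrium. Ka = x²/(0.00026 − x).
The 5% rule fails; solving x² + Ka·x − Ka·C₀ = 0 exactly:
x = (−Ka + √(Ka² + 4·Ka·C₀))/2 = 5.02 × 10^-5 M
pH = −log[H+] = −log(5.02 × 10^-5) = 4.30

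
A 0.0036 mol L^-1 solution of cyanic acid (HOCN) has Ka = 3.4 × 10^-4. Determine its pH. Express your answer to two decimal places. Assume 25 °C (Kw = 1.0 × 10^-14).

pH = 3.02

HOCN ⇌ OCN- + H+
From the ICE table, Ka = x²/(0.0036 − x) = 3.4 × 10^-4.
Here C₀/Ka ≈ 10.6, so the small-x approximation fails. Use the quadratic:
x = (−Ka + √(Ka² + 4·Ka·C₀))/2 = 9.49 × 10^-4 M
pH = −log[H+] = −log(9.49 × 10^-4) = 3.02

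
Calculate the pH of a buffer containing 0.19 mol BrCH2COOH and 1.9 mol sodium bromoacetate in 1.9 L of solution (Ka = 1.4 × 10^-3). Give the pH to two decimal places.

pKa = −log(1.4 × 10^-3) = 2.854
Henderson–Hasselbalch: pH = pKa + log([BrCH2COO-]/[BrCH2COOH]) = 2.854 + log(1.9/0.19)
pH = 2.854 + (+1.000) = 3.85

pH = 3.85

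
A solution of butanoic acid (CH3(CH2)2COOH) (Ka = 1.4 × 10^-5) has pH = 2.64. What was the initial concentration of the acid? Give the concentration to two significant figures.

[H+] = 10^(-2.64) = 2.29 × 10^-3 M = x
Ka = x²/(C₀ − x) ⇒ C₀ = x + x²/Ka
C₀ = 2.29 × 10^-3 + (2.29 × 10^-3)²/(1.4 × 10^-5) = 3.77 × 10^-1 M

C₀ = 3.8 × 10^-1 M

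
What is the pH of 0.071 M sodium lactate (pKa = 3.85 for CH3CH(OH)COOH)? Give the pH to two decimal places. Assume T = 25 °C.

pH = 8.35

CH3CH(OH)COO- is the conjugate base of the weak acid CH3CH(OH)COOH.
Ka = 10^(−3.85) = 1.41 × 10^-4
Kb = Kw/Ka = 1.0×10^-14 / 1.41 × 10^-4 = 7.09 × 10^-11
Kb = x²/(0.071 − x) = 7.09 × 10^-11
Neglecting x in the denominator: x = √(7.09 × 10^-11 × 0.071) = 2.24 × 10^-6 M
Check: 0.0032% ionized — well under 5%, approximation valid.
pOH = −log(2.24 × 10^-6) = 5.65; pH = 14.00 − 5.65 = 8.35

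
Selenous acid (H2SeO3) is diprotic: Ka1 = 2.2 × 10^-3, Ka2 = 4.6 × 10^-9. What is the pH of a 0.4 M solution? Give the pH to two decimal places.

Ka1 ≫ Ka2, so treat the first dissociation as the only significant source of H+.
Ka1 = x²/(0.4 − x) = 2.2 × 10^-3
Solving the quadratic: x = (−Ka1 + √(Ka1² + 4·Ka1·C₀))/2 = 2.86 × 10^-2 M
pH = −log(2.86 × 10^-2) = 1.54

pH = 1.54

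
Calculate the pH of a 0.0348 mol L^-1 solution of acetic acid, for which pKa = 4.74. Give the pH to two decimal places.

pH = 3.10

CH3COOH ⇌ CH3COO- + H+
Ka = 10^(−4.74) = 1.82 × 10^-5
Ka = x²/(0.0348 − x) = 1.82 × 10^-5
Neglecting x in the denominator: x = √(1.82 × 10^-5 × 0.0348) = 7.96 × 10^-4 M
Check: 2.3% ionized — well under 5%, approximation valid.
pH = −log(7.96 × 10^-4) = 3.10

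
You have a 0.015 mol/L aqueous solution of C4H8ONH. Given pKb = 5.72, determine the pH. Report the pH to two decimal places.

pH = 10.23

C4H8ONH + H2O ⇌ C4H8ONH2+ + OH-
Kb = 10^(−5.72) = 1.91 × 10^-6
Kb = [OH-]²/(0.015 − [OH-]) = 1.91 × 10^-6
Since Kb ≪ C₀, [OH-] ≈ √(Kb·C₀) = 1.69 × 10^-4 M.
pOH = 3.77, so pH = 14.00 − pOH = 10.23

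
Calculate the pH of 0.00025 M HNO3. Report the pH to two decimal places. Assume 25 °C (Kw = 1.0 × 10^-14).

pH = 3.60

HNO3 is a strong acid and dissociates completely, so [H+] = 0.00025 M.
pH = -log(0.00025) = 3.60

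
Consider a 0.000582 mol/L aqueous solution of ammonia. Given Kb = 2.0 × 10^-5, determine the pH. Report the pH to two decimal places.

NH3 + H2O ⇌ NH4+ + OH-
Kb = [OH-]²/(0.000582 − [OH-]) = 2.0 × 10^-5
The 5% rule fails; solving [OH-]² + Kb·[OH-] − Kb·C₀ = 0 exactly:
[OH-] = [−2e-05 + √(2e-05² + 4.66e-08)]/2 = 9.84 × 10^-5 M
pOH = −log(9.84 × 10^-5) = 4.01; pH = 14.00 − 4.01 = 9.99

pH = 9.99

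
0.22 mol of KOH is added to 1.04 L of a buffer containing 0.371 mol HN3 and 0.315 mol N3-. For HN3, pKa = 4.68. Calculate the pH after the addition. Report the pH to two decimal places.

pH = 5.23

OH- converts HN3 to N3-: HN3 → 0.151 mol, N3- → 0.535 mol.
pH = pKa + log(n_N3-/n_HN3) = 4.68 + log(0.535/0.151) = 4.68 + (+0.549)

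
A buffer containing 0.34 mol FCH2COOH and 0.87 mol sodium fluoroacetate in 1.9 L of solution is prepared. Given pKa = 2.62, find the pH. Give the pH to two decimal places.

pH = 3.03

Henderson–Hasselbalch: pH = pKa + log([FCH2COO-]/[FCH2COOH]) = 2.62 + log(0.87/0.34)
pH = 2.62 + (+0.408) = 3.03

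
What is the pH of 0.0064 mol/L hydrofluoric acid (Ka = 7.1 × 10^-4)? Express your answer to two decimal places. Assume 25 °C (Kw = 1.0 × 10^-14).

HF ⇌ F- + H+
From the ICE table, Ka = [H+]²/(0.0064 − [H+]) = 7.1 × 10^-4.
[H+] is not negligible relative to C₀; solve [H+]² + 0.00071·[H+] − 4.54e-06 = 0.
[H+] = [−0.00071 + √(0.00071² + 1.82e-05)]/2 = 1.81 × 10^-3 M
pH = −log[H+] = −log(1.81 × 10^-3) = 2.74

pH = 2.74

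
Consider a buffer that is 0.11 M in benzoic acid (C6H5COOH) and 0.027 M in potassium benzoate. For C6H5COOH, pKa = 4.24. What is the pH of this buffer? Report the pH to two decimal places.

pH = 3.63

pH = pKa + log([A⁻]/[HA]) = 4.24 + log(0.027/0.11)
pH = 4.24 + (-0.610) = 3.63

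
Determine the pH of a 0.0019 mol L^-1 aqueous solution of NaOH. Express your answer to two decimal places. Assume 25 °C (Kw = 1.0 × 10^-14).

pH = 11.28

NaOH is a strong base; [OH-] = 0.0019 M.
pOH = -log(0.0019) = 2.72
pH = 14.00 - 2.72 = 11.28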